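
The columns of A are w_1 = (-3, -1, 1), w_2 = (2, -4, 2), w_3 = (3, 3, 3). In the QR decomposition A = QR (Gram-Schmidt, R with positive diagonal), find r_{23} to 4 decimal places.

r_{23} = 0.0000

w_1 = (-3, -1, 1); ‖w_1‖ = 3.3166, so q_1 = (-0.9045, -0.3015, 0.3015).
q_1·w_2 = (-0.9045)·2 + (-0.3015)·(-4) + 0.3015·2 = 0.0000.
u_2 = w_2 + 0.0000·q_1 = (2.0000, -4.0000, 2.0000).
‖u_2‖ = 4.8990, so q_2 = (0.4082, -0.8165, 0.4082).
r_{23} = q_2·w_3 = 0.0000.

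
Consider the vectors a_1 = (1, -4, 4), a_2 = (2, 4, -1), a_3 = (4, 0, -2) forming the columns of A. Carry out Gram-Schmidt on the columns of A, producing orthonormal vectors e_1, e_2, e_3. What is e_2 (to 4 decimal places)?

a_1 = (1, -4, 4); ‖a_1‖ = 5.7446, so e_1 = (0.1741, -0.6963, 0.6963).
e_1·a_2 = 0.1741·2 + (-0.6963)·4 + 0.6963·(-1) = -3.1334.
u_2 = a_2 + 3.1334·e_1 = (2.5455, 1.8182, 1.1818).
‖u_2‖ = 3.3439, so e_2 = (0.7612, 0.5437, 0.3534).

e_2 = (0.7612, 0.5437, 0.3534)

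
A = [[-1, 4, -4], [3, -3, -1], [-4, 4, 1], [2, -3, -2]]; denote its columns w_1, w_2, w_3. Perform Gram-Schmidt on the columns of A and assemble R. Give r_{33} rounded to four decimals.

r_{33} = 2.6007

w_1 = (-1, 3, -4, 2); ‖w_1‖ = 5.4772, so q_1 = (-0.1826, 0.5477, -0.7303, 0.3651).
q_1·w_2 = (-0.1826)·4 + 0.5477·(-3) + (-0.7303)·4 + 0.3651·(-3) = -6.3901.
u_2 = w_2 + 6.3901·q_1 = (2.8333, 0.5000, -0.6667, -0.6667).
‖u_2‖ = 3.0277, so q_2 = (0.9358, 0.1651, -0.2202, -0.2202).
q_1·w_3 = (-0.1826)·(-4) + 0.5477·(-1) + (-0.7303)·1 + 0.3651·(-2) = -1.2780; q_2·w_3 = 0.9358·(-4) + 0.1651·(-1) + (-0.2202)·1 + (-0.2202)·(-2) = -3.6882.
u_3 = w_3 + 1.2780·q_1 + 3.6882·q_2 = (-0.7818, 0.3091, -0.7455, -2.3455).
r_{33} = ‖u_3‖ = 2.6007.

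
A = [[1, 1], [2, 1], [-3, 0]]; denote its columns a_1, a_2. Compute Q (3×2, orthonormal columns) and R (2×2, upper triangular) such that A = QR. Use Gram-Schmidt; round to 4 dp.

a_1 = (1, 2, -3); ‖a_1‖ = 3.7417, so q_1 = (0.2673, 0.5345, -0.8018).
q_1·a_2 = 0.2673·1 + 0.5345·1 + (-0.8018)·0 = 0.8018.
u_2 = a_2 − 0.8018·q_1 = (0.7857, 0.5714, 0.6429).
‖u_2‖ = 1.1650, so q_2 = (0.6745, 0.4905, 0.5518).

Q = [[0.2673, 0.6745], [0.5345, 0.4905], [-0.8018, 0.5518]], R = [[3.7417, 0.8018], [0.0000, 1.1650]]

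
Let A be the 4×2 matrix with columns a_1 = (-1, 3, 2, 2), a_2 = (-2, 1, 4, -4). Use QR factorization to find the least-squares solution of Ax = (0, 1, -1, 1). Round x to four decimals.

a_1 = (-1, 3, 2, 2); ‖a_1‖ = 4.2426, so e_1 = (-0.2357, 0.7071, 0.4714, 0.4714).
e_1·a_2 = (-0.2357)·(-2) + 0.7071·1 + 0.4714·4 + 0.4714·(-4) = 1.1785.
u_2 = a_2 − 1.1785·e_1 = (-1.7222, 0.1667, 3.4444, -4.5556).
‖u_2‖ = 5.9675, so e_2 = (-0.2886, 0.0279, 0.5772, -0.7634).
Qᵀb = (0.7071, -1.3127).
Back-substitute: x_2 = -1.3127/5.9675 = -0.2200.
x_1 = (0.7071 − 1.1785·(-0.2200))/4.2426 = 0.2278.

x = (0.2278, -0.2200)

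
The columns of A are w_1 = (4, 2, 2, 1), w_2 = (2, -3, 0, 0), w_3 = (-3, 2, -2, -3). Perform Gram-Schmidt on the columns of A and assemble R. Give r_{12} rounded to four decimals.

r_{12} = 0.4000

w_1 = (4, 2, 2, 1); ‖w_1‖ = 5.0000, so q_1 = (0.8000, 0.4000, 0.4000, 0.2000).
r_{12} = q_1·w_2 = 0.4000.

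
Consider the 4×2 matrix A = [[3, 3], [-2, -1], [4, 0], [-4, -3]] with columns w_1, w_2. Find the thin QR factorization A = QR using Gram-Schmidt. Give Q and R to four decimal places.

Q = [[0.4472, 0.5449], [-0.2981, 0.0083], [0.5963, -0.7596], [-0.5963, -0.3550]], R = [[6.7082, 3.4286], [0.0000, 2.6916]]

w_1 = (3, -2, 4, -4); ‖w_1‖ = 6.7082, so q_1 = (0.4472, -0.2981, 0.5963, -0.5963).
q_1·w_2 = 0.4472·3 + (-0.2981)·(-1) + 0.5963·0 + (-0.5963)·(-3) = 3.4286.
u_2 = w_2 − 3.4286·q_1 = (1.4667, 0.0222, -2.0444, -0.9556).
‖u_2‖ = 2.6916, so q_2 = (0.5449, 0.0083, -0.7596, -0.3550).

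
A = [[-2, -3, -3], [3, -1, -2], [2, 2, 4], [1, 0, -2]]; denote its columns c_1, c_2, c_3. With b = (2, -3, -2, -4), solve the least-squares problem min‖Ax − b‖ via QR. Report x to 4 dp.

c_1 = (-2, 3, 2, 1); ‖c_1‖ = 4.2426, so q_1 = (-0.4714, 0.7071, 0.4714, 0.2357).
q_1·c_2 = (-0.4714)·(-3) + 0.7071·(-1) + 0.4714·2 + 0.2357·0 = 1.6499.
u_2 = c_2 − 1.6499·q_1 = (-2.2222, -2.1667, 1.2222, -0.3889).
‖u_2‖ = 3.3582, so q_2 = (-0.6617, -0.6452, 0.3639, -0.1158).
q_1·c_3 = (-0.4714)·(-3) + 0.7071·(-2) + 0.4714·4 + 0.2357·(-2) = 1.4142; q_2·c_3 = (-0.6617)·(-3) + (-0.6452)·(-2) + 0.3639·4 + (-0.1158)·(-2) = 4.9629.
u_3 = c_3 − 1.4142·q_1 − 4.9629·q_2 = (0.9507, 0.2020, 1.5271, -1.7586).
‖u_3‖ = 2.5238, so q_3 = (0.3767, 0.0800, 0.6051, -0.6968).
Qᵀb = (-4.9497, 0.3474, 2.0905).
Back-substitute: x_3 = 2.0905/2.5238 = 0.8283.
x_2 = (0.3474 − 4.9629·0.8283)/3.3582 = -1.1206.
x_1 = (-4.9497 − 1.6499·(-1.1206) − 1.4142·0.8283)/4.2426 = -1.0070.

x = (-1.0070, -1.1206, 0.8283)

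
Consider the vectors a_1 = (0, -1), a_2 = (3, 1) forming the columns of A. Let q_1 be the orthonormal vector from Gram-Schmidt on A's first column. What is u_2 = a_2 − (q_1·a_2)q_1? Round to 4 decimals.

a_1 = (0, -1); ‖a_1‖ = 1.0000, so q_1 = (0.0000, -1.0000).
q_1·a_2 = 0.0000·3 + (-1.0000)·1 = -1.0000.
u_2 = a_2 + 1.0000·q_1 = (3.0000, 0.0000).

u_2 = (3.0000, 0.0000)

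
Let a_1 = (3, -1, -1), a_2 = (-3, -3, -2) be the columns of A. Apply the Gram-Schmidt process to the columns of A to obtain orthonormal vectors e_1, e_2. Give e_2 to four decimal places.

e_1 = a_1/‖a_1‖ = (3, -1, -1)/3.3166 = (0.9045, -0.3015, -0.3015).
r_{12} = e_1·a_2 = -1.2060.
u_2 = a_2 + 1.2060·e_1 = (-1.9091, -3.3636, -2.3636).
‖u_2‖ = 4.5327, so e_2 = (-0.4212, -0.7421, -0.5215).

e_2 = (-0.4212, -0.7421, -0.5215)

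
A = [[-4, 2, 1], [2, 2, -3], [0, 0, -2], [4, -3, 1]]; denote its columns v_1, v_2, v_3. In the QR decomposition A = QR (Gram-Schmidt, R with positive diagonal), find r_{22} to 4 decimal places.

r_{22} = 3.1447

v_1 = (-4, 2, 0, 4); ‖v_1‖ = 6.0000, so e_1 = (-0.6667, 0.3333, 0.0000, 0.6667).
e_1·v_2 = (-0.6667)·2 + 0.3333·2 + 0.0000·0 + 0.6667·(-3) = -2.6667.
u_2 = v_2 + 2.6667·e_1 = (0.2222, 2.8889, 0.0000, -1.2222).
r_{22} = ‖u_2‖ = 3.1447.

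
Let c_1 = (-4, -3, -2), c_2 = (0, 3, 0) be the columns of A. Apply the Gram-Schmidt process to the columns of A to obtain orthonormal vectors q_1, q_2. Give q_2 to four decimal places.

c_1 = (-4, -3, -2); ‖c_1‖ = 5.3852, so q_1 = (-0.7428, -0.5571, -0.3714).
q_1·c_2 = (-0.7428)·0 + (-0.5571)·3 + (-0.3714)·0 = -1.6713.
u_2 = c_2 + 1.6713·q_1 = (-1.2414, 2.0690, -0.6207).
‖u_2‖ = 2.4914, so q_2 = (-0.4983, 0.8305, -0.2491).

q_2 = (-0.4983, 0.8305, -0.2491)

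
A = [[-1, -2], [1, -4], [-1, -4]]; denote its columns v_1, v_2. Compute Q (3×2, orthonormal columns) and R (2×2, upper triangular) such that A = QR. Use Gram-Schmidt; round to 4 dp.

v_1 = (-1, 1, -1); ‖v_1‖ = 1.7321, so e_1 = (-0.5774, 0.5774, -0.5774).
e_1·v_2 = (-0.5774)·(-2) + 0.5774·(-4) + (-0.5774)·(-4) = 1.1547.
u_2 = v_2 − 1.1547·e_1 = (-1.3333, -4.6667, -3.3333).
‖u_2‖ = 5.8878, so e_2 = (-0.2265, -0.7926, -0.5661).

Q = [[-0.5774, -0.2265], [0.5774, -0.7926], [-0.5774, -0.5661]], R = [[1.7321, 1.1547], [0.0000, 5.8878]]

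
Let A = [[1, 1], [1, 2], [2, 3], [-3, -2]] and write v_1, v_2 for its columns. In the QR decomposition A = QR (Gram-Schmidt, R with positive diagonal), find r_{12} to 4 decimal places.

r_{12} = 3.8730

v_1 = (1, 1, 2, -3); ‖v_1‖ = 3.8730, so q_1 = (0.2582, 0.2582, 0.5164, -0.7746).
r_{12} = q_1·v_2 = 3.8730.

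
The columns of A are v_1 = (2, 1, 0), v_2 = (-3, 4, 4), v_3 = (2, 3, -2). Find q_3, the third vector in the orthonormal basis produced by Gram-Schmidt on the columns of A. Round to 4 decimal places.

q_3 = (-0.2821, 0.5643, -0.7759)

q_1 = v_1/‖v_1‖ = (2, 1, 0)/2.2361 = (0.8944, 0.4472, 0.0000).
r_{12} = q_1·v_2 = -0.8944.
u_2 = v_2 + 0.8944·q_1 = (-2.2000, 4.4000, 4.0000).
‖u_2‖ = 6.3403, so q_2 = (-0.3470, 0.6940, 0.6309).
r_{13} = q_1·v_3 = 3.1305; r_{23} = q_2·v_3 = 0.1262.
u_3 = v_3 − 3.1305·q_1 − 0.1262·q_2 = (-0.7562, 1.5124, -2.0796).
‖u_3‖ = 2.6803, so q_3 = (-0.2821, 0.5643, -0.7759).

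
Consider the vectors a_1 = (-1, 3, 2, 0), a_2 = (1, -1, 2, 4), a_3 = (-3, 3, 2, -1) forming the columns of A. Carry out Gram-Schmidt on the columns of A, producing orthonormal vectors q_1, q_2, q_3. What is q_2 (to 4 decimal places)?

a_1 = (-1, 3, 2, 0); ‖a_1‖ = 3.7417, so q_1 = (-0.2673, 0.8018, 0.5345, 0.0000).
q_1·a_2 = (-0.2673)·1 + 0.8018·(-1) + 0.5345·2 + 0.0000·4 = 0.0000.
u_2 = a_2 + 0.0000·q_1 = (1.0000, -1.0000, 2.0000, 4.0000).
‖u_2‖ = 4.6904, so q_2 = (0.2132, -0.2132, 0.4264, 0.8528).

q_2 = (0.2132, -0.2132, 0.4264, 0.8528)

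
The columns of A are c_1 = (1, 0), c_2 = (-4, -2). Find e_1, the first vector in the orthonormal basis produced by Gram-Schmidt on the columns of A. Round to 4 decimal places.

e_1 = (1.0000, 0.0000)

c_1 = (1, 0); ‖c_1‖ = 1.0000, so e_1 = (1.0000, 0.0000).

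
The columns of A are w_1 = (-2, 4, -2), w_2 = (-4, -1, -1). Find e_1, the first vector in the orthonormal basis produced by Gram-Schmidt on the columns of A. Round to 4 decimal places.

w_1 = (-2, 4, -2); ‖w_1‖ = 4.8990, so e_1 = (-0.4082, 0.8165, -0.4082).

e_1 = (-0.4082, 0.8165, -0.4082)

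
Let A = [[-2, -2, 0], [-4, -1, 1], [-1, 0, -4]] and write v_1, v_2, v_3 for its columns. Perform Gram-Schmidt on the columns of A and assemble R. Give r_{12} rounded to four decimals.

r_{12} = 1.7457

v_1 = (-2, -4, -1); ‖v_1‖ = 4.5826, so e_1 = (-0.4364, -0.8729, -0.2182).
r_{12} = e_1·v_2 = 1.7457.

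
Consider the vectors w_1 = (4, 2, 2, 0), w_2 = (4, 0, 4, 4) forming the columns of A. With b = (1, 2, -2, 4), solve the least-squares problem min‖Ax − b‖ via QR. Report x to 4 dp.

x = (-0.1667, 0.3333)

w_1 = (4, 2, 2, 0); ‖w_1‖ = 4.8990, so e_1 = (0.8165, 0.4082, 0.4082, 0.0000).
e_1·w_2 = 0.8165·4 + 0.4082·0 + 0.4082·4 + 0.0000·4 = 4.8990.
u_2 = w_2 − 4.8990·e_1 = (0.0000, -2.0000, 2.0000, 4.0000).
‖u_2‖ = 4.8990, so e_2 = (0.0000, -0.4082, 0.4082, 0.8165).
Qᵀb = (0.8165, 1.6330).
Back-substitute: x_2 = 1.6330/4.8990 = 0.3333.
x_1 = (0.8165 − 4.8990·0.3333)/4.8990 = -0.1667.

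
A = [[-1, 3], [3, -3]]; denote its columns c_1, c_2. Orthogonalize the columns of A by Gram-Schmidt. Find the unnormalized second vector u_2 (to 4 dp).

u_2 = (1.8000, 0.6000)

e_1 = c_1/‖c_1‖ = (-1, 3)/3.1623 = (-0.3162, 0.9487).
r_{12} = e_1·c_2 = -3.7947.
u_2 = c_2 + 3.7947·e_1 = (1.8000, 0.6000).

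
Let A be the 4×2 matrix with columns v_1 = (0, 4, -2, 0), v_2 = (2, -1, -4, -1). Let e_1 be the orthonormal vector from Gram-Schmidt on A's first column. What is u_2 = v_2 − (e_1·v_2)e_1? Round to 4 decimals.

e_1 = v_1/‖v_1‖ = (0, 4, -2, 0)/4.4721 = (0.0000, 0.8944, -0.4472, 0.0000).
r_{12} = e_1·v_2 = 0.8944.
u_2 = v_2 − 0.8944·e_1 = (2.0000, -1.8000, -3.6000, -1.0000).

u_2 = (2.0000, -1.8000, -3.6000, -1.0000)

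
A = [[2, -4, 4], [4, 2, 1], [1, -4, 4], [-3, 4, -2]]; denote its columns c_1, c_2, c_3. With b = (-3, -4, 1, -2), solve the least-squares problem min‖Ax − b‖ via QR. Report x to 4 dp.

e_1 = c_1/‖c_1‖ = (2, 4, 1, -3)/5.4772 = (0.3651, 0.7303, 0.1826, -0.5477).
r_{12} = e_1·c_2 = -2.9212.
u_2 = c_2 + 2.9212·e_1 = (-2.9333, 4.1333, -3.4667, 2.4000).
‖u_2‖ = 6.5929, so e_2 = (-0.4449, 0.6269, -0.5258, 0.3640).
r_{13} = e_1·c_3 = 4.0166; r_{23} = e_2·c_3 = -3.9841.
u_3 = c_3 − 4.0166·e_1 + 3.9841·e_2 = (0.7607, 0.5644, 1.1718, 1.6503).
‖u_3‖ = 2.2347, so e_3 = (0.3404, 0.2526, 0.5244, 0.7385).
Qᵀb = (-2.7386, -2.4268, -2.9842).
Back-substitute: x_3 = -2.9842/2.2347 = -1.3354.
x_2 = (-2.4268 + 3.9841·(-1.3354))/6.5929 = -1.1751.
x_1 = (-2.7386 + 2.9212·(-1.1751) − 4.0166·(-1.3354))/5.4772 = -0.1474.

x = (-0.1474, -1.1751, -1.3354)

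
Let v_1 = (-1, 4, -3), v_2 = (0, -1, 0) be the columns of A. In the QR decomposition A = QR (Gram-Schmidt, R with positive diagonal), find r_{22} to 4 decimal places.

r_{22} = 0.6202

v_1 = (-1, 4, -3); ‖v_1‖ = 5.0990, so e_1 = (-0.1961, 0.7845, -0.5883).
e_1·v_2 = (-0.1961)·0 + 0.7845·(-1) + (-0.5883)·0 = -0.7845.
u_2 = v_2 + 0.7845·e_1 = (-0.1538, -0.3846, -0.4615).
r_{22} = ‖u_2‖ = 0.6202.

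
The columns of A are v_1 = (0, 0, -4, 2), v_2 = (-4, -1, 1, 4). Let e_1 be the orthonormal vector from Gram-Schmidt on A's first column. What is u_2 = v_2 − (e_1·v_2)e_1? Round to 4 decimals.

v_1 = (0, 0, -4, 2); ‖v_1‖ = 4.4721, so e_1 = (0.0000, 0.0000, -0.8944, 0.4472).
e_1·v_2 = 0.0000·(-4) + 0.0000·(-1) + (-0.8944)·1 + 0.4472·4 = 0.8944.
u_2 = v_2 − 0.8944·e_1 = (-4.0000, -1.0000, 1.8000, 3.6000).

u_2 = (-4.0000, -1.0000, 1.8000, 3.6000)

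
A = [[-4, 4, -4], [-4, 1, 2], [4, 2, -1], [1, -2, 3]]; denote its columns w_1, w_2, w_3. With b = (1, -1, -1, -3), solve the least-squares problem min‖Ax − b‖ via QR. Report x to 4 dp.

x = (-0.1818, -0.5502, -0.8278)

w_1 = (-4, -4, 4, 1); ‖w_1‖ = 7.0000, so q_1 = (-0.5714, -0.5714, 0.5714, 0.1429).
q_1·w_2 = (-0.5714)·4 + (-0.5714)·1 + 0.5714·2 + 0.1429·(-2) = -2.0000.
u_2 = w_2 + 2.0000·q_1 = (2.8571, -0.1429, 3.1429, -1.7143).
‖u_2‖ = 4.5826, so q_2 = (0.6235, -0.0312, 0.6858, -0.3741).
q_1·w_3 = (-0.5714)·(-4) + (-0.5714)·2 + 0.5714·(-1) + 0.1429·3 = 1.0000; q_2·w_3 = 0.6235·(-4) + (-0.0312)·2 + 0.6858·(-1) + (-0.3741)·3 = -4.3644.
u_3 = w_3 − 1.0000·q_1 + 4.3644·q_2 = (-0.7075, 2.4354, 1.4218, 1.2245).
‖u_3‖ = 3.1547, so q_3 = (-0.2243, 0.7720, 0.4507, 0.3881).
Qᵀb = (-1.0000, 1.0911, -2.6113).
Back-substitute: x_3 = -2.6113/3.1547 = -0.8278.
x_2 = (1.0911 + 4.3644·(-0.8278))/4.5826 = -0.5502.
x_1 = (-1.0000 + 2.0000·(-0.5502) − 1.0000·(-0.8278))/7.0000 = -0.1818.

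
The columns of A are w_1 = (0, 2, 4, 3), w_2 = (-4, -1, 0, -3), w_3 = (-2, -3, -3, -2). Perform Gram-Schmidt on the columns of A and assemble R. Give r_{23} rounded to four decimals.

q_1 = w_1/‖w_1‖ = (0, 2, 4, 3)/5.3852 = (0.0000, 0.3714, 0.7428, 0.5571).
r_{12} = q_1·w_2 = -2.0426.
u_2 = w_2 + 2.0426·q_1 = (-4.0000, -0.2414, 1.5172, -1.8621).
‖u_2‖ = 4.6720, so q_2 = (-0.8562, -0.0517, 0.3248, -0.3986).
r_{23} = q_2·w_3 = 1.6902.

r_{23} = 1.6902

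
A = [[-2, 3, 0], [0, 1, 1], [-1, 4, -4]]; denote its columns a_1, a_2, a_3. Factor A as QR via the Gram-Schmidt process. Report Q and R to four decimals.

Q = [[-0.8944, -0.4082, 0.1826], [0.0000, 0.4082, 0.9129], [-0.4472, 0.8165, -0.3651]], R = [[2.2361, -4.4721, 1.7889], [0.0000, 2.4495, -2.8577], [0.0000, 0.0000, 2.3735]]

q_1 = a_1/‖a_1‖ = (-2, 0, -1)/2.2361 = (-0.8944, 0.0000, -0.4472).
r_{12} = q_1·a_2 = -4.4721.
u_2 = a_2 + 4.4721·q_1 = (-1.0000, 1.0000, 2.0000).
‖u_2‖ = 2.4495, so q_2 = (-0.4082, 0.4082, 0.8165).
r_{13} = q_1·a_3 = 1.7889; r_{23} = q_2·a_3 = -2.8577.
u_3 = a_3 − 1.7889·q_1 + 2.8577·q_2 = (0.4333, 2.1667, -0.8667).
‖u_3‖ = 2.3735, so q_3 = (0.1826, 0.9129, -0.3651).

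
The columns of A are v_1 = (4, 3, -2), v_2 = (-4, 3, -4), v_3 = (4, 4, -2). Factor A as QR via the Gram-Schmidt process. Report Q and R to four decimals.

v_1 = (4, 3, -2); ‖v_1‖ = 5.3852, so e_1 = (0.7428, 0.5571, -0.3714).
e_1·v_2 = 0.7428·(-4) + 0.5571·3 + (-0.3714)·(-4) = 0.1857.
u_2 = v_2 − 0.1857·e_1 = (-4.1379, 2.8966, -3.9310).
‖u_2‖ = 6.4004, so e_2 = (-0.6465, 0.4526, -0.6142).
e_1·v_3 = 0.7428·4 + 0.5571·4 + (-0.3714)·(-2) = 5.9423; e_2·v_3 = (-0.6465)·4 + 0.4526·4 + (-0.6142)·(-2) = 0.4526.
u_3 = v_3 − 5.9423·e_1 − 0.4526·e_2 = (-0.1212, 0.4848, 0.4848).
‖u_3‖ = 0.6963, so e_3 = (-0.1741, 0.6963, 0.6963).

Q = [[0.7428, -0.6465, -0.1741], [0.5571, 0.4526, 0.6963], [-0.3714, -0.6142, 0.6963]], R = [[5.3852, 0.1857, 5.9423], [0.0000, 6.4004, 0.4526], [0.0000, 0.0000, 0.6963]]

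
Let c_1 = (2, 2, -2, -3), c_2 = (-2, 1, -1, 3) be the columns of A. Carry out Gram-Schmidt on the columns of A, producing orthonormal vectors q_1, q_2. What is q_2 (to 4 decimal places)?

c_1 = (2, 2, -2, -3); ‖c_1‖ = 4.5826, so q_1 = (0.4364, 0.4364, -0.4364, -0.6547).
q_1·c_2 = 0.4364·(-2) + 0.4364·1 + (-0.4364)·(-1) + (-0.6547)·3 = -1.9640.
u_2 = c_2 + 1.9640·q_1 = (-1.1429, 1.8571, -1.8571, 1.7143).
‖u_2‖ = 3.3381, so q_2 = (-0.3424, 0.5563, -0.5563, 0.5136).

q_2 = (-0.3424, 0.5563, -0.5563, 0.5136)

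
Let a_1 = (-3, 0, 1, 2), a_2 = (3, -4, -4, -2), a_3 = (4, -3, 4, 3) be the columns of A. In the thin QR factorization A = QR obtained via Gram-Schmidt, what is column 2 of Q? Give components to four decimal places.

q_2 = (-0.1303, -0.8105, -0.5644, 0.0868)

a_1 = (-3, 0, 1, 2); ‖a_1‖ = 3.7417, so q_1 = (-0.8018, 0.0000, 0.2673, 0.5345).
q_1·a_2 = (-0.8018)·3 + 0.0000·(-4) + 0.2673·(-4) + 0.5345·(-2) = -4.5434.
u_2 = a_2 + 4.5434·q_1 = (-0.6429, -4.0000, -2.7857, 0.4286).
‖u_2‖ = 4.9353, so q_2 = (-0.1303, -0.8105, -0.5644, 0.0868).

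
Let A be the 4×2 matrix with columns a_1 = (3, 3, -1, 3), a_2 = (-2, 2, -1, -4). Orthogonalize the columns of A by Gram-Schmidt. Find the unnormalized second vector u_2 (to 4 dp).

u_2 = (-0.8214, 3.1786, -1.3929, -2.8214)

a_1 = (3, 3, -1, 3); ‖a_1‖ = 5.2915, so q_1 = (0.5669, 0.5669, -0.1890, 0.5669).
q_1·a_2 = 0.5669·(-2) + 0.5669·2 + (-0.1890)·(-1) + 0.5669·(-4) = -2.0788.
u_2 = a_2 + 2.0788·q_1 = (-0.8214, 3.1786, -1.3929, -2.8214).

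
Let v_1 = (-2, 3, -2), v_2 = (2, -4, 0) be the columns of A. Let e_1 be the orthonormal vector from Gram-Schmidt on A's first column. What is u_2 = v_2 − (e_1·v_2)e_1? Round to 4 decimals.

u_2 = (0.1176, -1.1765, -1.8824)

v_1 = (-2, 3, -2); ‖v_1‖ = 4.1231, so e_1 = (-0.4851, 0.7276, -0.4851).
e_1·v_2 = (-0.4851)·2 + 0.7276·(-4) + (-0.4851)·0 = -3.8806.
u_2 = v_2 + 3.8806·e_1 = (0.1176, -1.1765, -1.8824).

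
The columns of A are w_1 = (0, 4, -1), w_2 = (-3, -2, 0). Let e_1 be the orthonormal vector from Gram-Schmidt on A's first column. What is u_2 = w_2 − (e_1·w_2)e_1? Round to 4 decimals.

u_2 = (-3.0000, -0.1176, -0.4706)

w_1 = (0, 4, -1); ‖w_1‖ = 4.1231, so e_1 = (0.0000, 0.9701, -0.2425).
e_1·w_2 = 0.0000·(-3) + 0.9701·(-2) + (-0.2425)·0 = -1.9403.
u_2 = w_2 + 1.9403·e_1 = (-3.0000, -0.1176, -0.4706).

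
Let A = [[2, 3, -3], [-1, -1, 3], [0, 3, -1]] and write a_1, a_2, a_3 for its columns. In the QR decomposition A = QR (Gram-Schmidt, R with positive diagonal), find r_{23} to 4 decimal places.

r_{23} = -0.7913

a_1 = (2, -1, 0); ‖a_1‖ = 2.2361, so q_1 = (0.8944, -0.4472, 0.0000).
q_1·a_2 = 0.8944·3 + (-0.4472)·(-1) + 0.0000·3 = 3.1305.
u_2 = a_2 − 3.1305·q_1 = (0.2000, 0.4000, 3.0000).
‖u_2‖ = 3.0332, so q_2 = (0.0659, 0.1319, 0.9891).
r_{23} = q_2·a_3 = -0.7913.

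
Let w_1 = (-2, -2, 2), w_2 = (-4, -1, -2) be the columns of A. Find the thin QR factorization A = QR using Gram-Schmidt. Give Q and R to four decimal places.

Q = [[-0.5774, -0.7071], [-0.5774, 0.0000], [0.5774, -0.7071]], R = [[3.4641, 1.7321], [0.0000, 4.2426]]

w_1 = (-2, -2, 2); ‖w_1‖ = 3.4641, so q_1 = (-0.5774, -0.5774, 0.5774).
q_1·w_2 = (-0.5774)·(-4) + (-0.5774)·(-1) + 0.5774·(-2) = 1.7321.
u_2 = w_2 − 1.7321·q_1 = (-3.0000, 0.0000, -3.0000).
‖u_2‖ = 4.2426, so q_2 = (-0.7071, 0.0000, -0.7071).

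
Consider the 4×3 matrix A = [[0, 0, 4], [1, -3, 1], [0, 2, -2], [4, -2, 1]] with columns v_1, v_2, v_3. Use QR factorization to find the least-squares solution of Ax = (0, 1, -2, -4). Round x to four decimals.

x = (-1.4508, -0.8696, 0.0194)

e_1 = v_1/‖v_1‖ = (0, 1, 0, 4)/4.1231 = (0.0000, 0.2425, 0.0000, 0.9701).
r_{12} = e_1·v_2 = -2.6679.
u_2 = v_2 + 2.6679·e_1 = (0.0000, -2.3529, 2.0000, 0.5882).
‖u_2‖ = 3.1436, so e_2 = (0.0000, -0.7485, 0.6362, 0.1871).
r_{13} = e_1·v_3 = 1.2127; r_{23} = e_2·v_3 = -1.8338.
u_3 = v_3 − 1.2127·e_1 + 1.8338·e_2 = (4.0000, -0.6667, -0.8333, 0.1667).
‖u_3‖ = 4.1433, so e_3 = (0.9654, -0.1609, -0.2011, 0.0402).
Qᵀb = (-3.6380, -2.7694, 0.0805).
Back-substitute: x_3 = 0.0805/4.1433 = 0.0194.
x_2 = (-2.7694 + 1.8338·0.0194)/3.1436 = -0.8696.
x_1 = (-3.6380 + 2.6679·(-0.8696) − 1.2127·0.0194)/4.1231 = -1.4508.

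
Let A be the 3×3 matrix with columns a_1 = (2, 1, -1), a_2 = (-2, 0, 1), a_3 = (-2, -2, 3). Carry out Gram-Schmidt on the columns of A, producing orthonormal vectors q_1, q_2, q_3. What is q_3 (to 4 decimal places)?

a_1 = (2, 1, -1); ‖a_1‖ = 2.4495, so q_1 = (0.8165, 0.4082, -0.4082).
q_1·a_2 = 0.8165·(-2) + 0.4082·0 + (-0.4082)·1 = -2.0412.
u_2 = a_2 + 2.0412·q_1 = (-0.3333, 0.8333, 0.1667).
‖u_2‖ = 0.9129, so q_2 = (-0.3651, 0.9129, 0.1826).
q_1·a_3 = 0.8165·(-2) + 0.4082·(-2) + (-0.4082)·3 = -3.6742; q_2·a_3 = (-0.3651)·(-2) + 0.9129·(-2) + 0.1826·3 = -0.5477.
u_3 = a_3 + 3.6742·q_1 + 0.5477·q_2 = (0.8000, 0.0000, 1.6000).
‖u_3‖ = 1.7889, so q_3 = (0.4472, 0.0000, 0.8944).

q_3 = (0.4472, 0.0000, 0.8944)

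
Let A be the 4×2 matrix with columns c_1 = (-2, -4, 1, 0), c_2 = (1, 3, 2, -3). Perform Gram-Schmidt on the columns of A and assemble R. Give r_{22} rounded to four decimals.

r_{22} = 4.0178

c_1 = (-2, -4, 1, 0); ‖c_1‖ = 4.5826, so q_1 = (-0.4364, -0.8729, 0.2182, 0.0000).
q_1·c_2 = (-0.4364)·1 + (-0.8729)·3 + 0.2182·2 + 0.0000·(-3) = -2.6186.
u_2 = c_2 + 2.6186·q_1 = (-0.1429, 0.7143, 2.5714, -3.0000).
r_{22} = ‖u_2‖ = 4.0178.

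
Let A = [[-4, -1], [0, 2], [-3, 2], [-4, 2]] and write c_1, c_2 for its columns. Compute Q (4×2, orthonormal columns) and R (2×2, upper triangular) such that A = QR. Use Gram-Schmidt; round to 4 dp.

Q = [[-0.6247, -0.6079], [0.0000, 0.6154], [-0.4685, 0.3903], [-0.6247, 0.3152]], R = [[6.4031, -1.5617], [0.0000, 3.2498]]

c_1 = (-4, 0, -3, -4); ‖c_1‖ = 6.4031, so q_1 = (-0.6247, 0.0000, -0.4685, -0.6247).
q_1·c_2 = (-0.6247)·(-1) + 0.0000·2 + (-0.4685)·2 + (-0.6247)·2 = -1.5617.
u_2 = c_2 + 1.5617·q_1 = (-1.9756, 2.0000, 1.2683, 1.0244).
‖u_2‖ = 3.2498, so q_2 = (-0.6079, 0.6154, 0.3903, 0.3152).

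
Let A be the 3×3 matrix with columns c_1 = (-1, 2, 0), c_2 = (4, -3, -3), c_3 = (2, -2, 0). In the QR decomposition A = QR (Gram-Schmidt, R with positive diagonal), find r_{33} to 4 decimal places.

r_{33} = 0.7171

e_1 = c_1/‖c_1‖ = (-1, 2, 0)/2.2361 = (-0.4472, 0.8944, 0.0000).
r_{12} = e_1·c_2 = -4.4721.
u_2 = c_2 + 4.4721·e_1 = (2.0000, 1.0000, -3.0000).
‖u_2‖ = 3.7417, so e_2 = (0.5345, 0.2673, -0.8018).
r_{13} = e_1·c_3 = -2.6833; r_{23} = e_2·c_3 = 0.5345.
u_3 = c_3 + 2.6833·e_1 − 0.5345·e_2 = (0.5143, 0.2571, 0.4286).
r_{33} = ‖u_3‖ = 0.7171.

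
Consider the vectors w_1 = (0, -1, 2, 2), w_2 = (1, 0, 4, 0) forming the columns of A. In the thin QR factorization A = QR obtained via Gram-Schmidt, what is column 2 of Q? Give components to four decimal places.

w_1 = (0, -1, 2, 2); ‖w_1‖ = 3.0000, so q_1 = (0.0000, -0.3333, 0.6667, 0.6667).
q_1·w_2 = 0.0000·1 + (-0.3333)·0 + 0.6667·4 + 0.6667·0 = 2.6667.
u_2 = w_2 − 2.6667·q_1 = (1.0000, 0.8889, 2.2222, -1.7778).
‖u_2‖ = 3.1447, so q_2 = (0.3180, 0.2827, 0.7067, -0.5653).

q_2 = (0.3180, 0.2827, 0.7067, -0.5653)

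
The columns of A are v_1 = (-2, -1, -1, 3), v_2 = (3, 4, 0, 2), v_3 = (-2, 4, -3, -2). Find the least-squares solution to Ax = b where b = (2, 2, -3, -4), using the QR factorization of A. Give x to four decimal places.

q_1 = v_1/‖v_1‖ = (-2, -1, -1, 3)/3.8730 = (-0.5164, -0.2582, -0.2582, 0.7746).
r_{12} = q_1·v_2 = -1.0328.
u_2 = v_2 + 1.0328·q_1 = (2.4667, 3.7333, -0.2667, 2.8000).
‖u_2‖ = 5.2852, so q_2 = (0.4667, 0.7064, -0.0505, 0.5298).
r_{13} = q_1·v_3 = -0.7746; r_{23} = q_2·v_3 = 0.9839.
u_3 = v_3 + 0.7746·q_1 − 0.9839·q_2 = (-2.8592, 3.1050, -3.1504, -1.9212).
‖u_3‖ = 5.6064, so q_3 = (-0.5100, 0.5538, -0.5619, -0.3427).
Qᵀb = (-3.8730, 0.3784, 3.1442).
Back-substitute: x_3 = 3.1442/5.6064 = 0.5608.
x_2 = (0.3784 − 0.9839·0.5608)/5.2852 = -0.0328.
x_1 = (-3.8730 + 1.0328·(-0.0328) + 0.7746·0.5608)/3.8730 = -0.8966.

x = (-0.8966, -0.0328, 0.5608)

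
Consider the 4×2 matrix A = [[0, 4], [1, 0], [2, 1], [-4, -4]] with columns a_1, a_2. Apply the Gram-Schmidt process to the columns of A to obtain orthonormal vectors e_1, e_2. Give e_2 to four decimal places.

e_2 = (0.9542, -0.2045, -0.1704, -0.1363)

e_1 = a_1/‖a_1‖ = (0, 1, 2, -4)/4.5826 = (0.0000, 0.2182, 0.4364, -0.8729).
r_{12} = e_1·a_2 = 3.9279.
u_2 = a_2 − 3.9279·e_1 = (4.0000, -0.8571, -0.7143, -0.5714).
‖u_2‖ = 4.1918, so e_2 = (0.9542, -0.2045, -0.1704, -0.1363).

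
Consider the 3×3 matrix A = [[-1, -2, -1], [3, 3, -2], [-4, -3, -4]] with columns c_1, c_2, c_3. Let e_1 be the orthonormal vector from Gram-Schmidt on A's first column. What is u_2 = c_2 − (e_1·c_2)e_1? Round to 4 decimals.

u_2 = (-1.1154, 0.3462, 0.5385)

e_1 = c_1/‖c_1‖ = (-1, 3, -4)/5.0990 = (-0.1961, 0.5883, -0.7845).
r_{12} = e_1·c_2 = 4.5107.
u_2 = c_2 − 4.5107·e_1 = (-1.1154, 0.3462, 0.5385).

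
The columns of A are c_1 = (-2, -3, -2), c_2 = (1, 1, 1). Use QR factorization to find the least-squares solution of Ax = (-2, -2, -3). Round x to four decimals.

c_1 = (-2, -3, -2); ‖c_1‖ = 4.1231, so e_1 = (-0.4851, -0.7276, -0.4851).
e_1·c_2 = (-0.4851)·1 + (-0.7276)·1 + (-0.4851)·1 = -1.6977.
u_2 = c_2 + 1.6977·e_1 = (0.1765, -0.2353, 0.1765).
‖u_2‖ = 0.3430, so e_2 = (0.5145, -0.6860, 0.5145).
Qᵀb = (3.8806, -1.2005).
Back-substitute: x_2 = -1.2005/0.3430 = -3.5000.
x_1 = (3.8806 + 1.6977·(-3.5000))/4.1231 = -0.5000.

x = (-0.5000, -3.5000)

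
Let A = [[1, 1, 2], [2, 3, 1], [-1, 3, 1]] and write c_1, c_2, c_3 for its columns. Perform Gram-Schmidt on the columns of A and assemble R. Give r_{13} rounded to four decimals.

e_1 = c_1/‖c_1‖ = (1, 2, -1)/2.4495 = (0.4082, 0.8165, -0.4082).
r_{13} = e_1·c_3 = 1.2247.

r_{13} = 1.2247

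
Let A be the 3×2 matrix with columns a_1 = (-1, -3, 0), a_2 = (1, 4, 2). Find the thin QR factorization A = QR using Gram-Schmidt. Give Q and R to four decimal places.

a_1 = (-1, -3, 0); ‖a_1‖ = 3.1623, so q_1 = (-0.3162, -0.9487, 0.0000).
q_1·a_2 = (-0.3162)·1 + (-0.9487)·4 + 0.0000·2 = -4.1110.
u_2 = a_2 + 4.1110·q_1 = (-0.3000, 0.1000, 2.0000).
‖u_2‖ = 2.0248, so q_2 = (-0.1482, 0.0494, 0.9877).

Q = [[-0.3162, -0.1482], [-0.9487, 0.0494], [0.0000, 0.9877]], R = [[3.1623, -4.1110], [0.0000, 2.0248]]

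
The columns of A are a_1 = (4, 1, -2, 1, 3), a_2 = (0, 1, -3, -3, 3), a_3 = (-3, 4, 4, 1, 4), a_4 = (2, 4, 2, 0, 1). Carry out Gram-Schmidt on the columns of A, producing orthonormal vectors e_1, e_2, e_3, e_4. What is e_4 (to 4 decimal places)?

e_4 = (0.3950, 0.6317, 0.2186, -0.4496, -0.4416)

a_1 = (4, 1, -2, 1, 3); ‖a_1‖ = 5.5678, so e_1 = (0.7184, 0.1796, -0.3592, 0.1796, 0.5388).
e_1·a_2 = 0.7184·0 + 0.1796·1 + (-0.3592)·(-3) + 0.1796·(-3) + 0.5388·3 = 2.3349.
u_2 = a_2 − 2.3349·e_1 = (-1.6774, 0.5806, -2.1613, -3.4194, 1.7419).
‖u_2‖ = 4.7485, so e_2 = (-0.3533, 0.1223, -0.4552, -0.7201, 0.3668).
e_1·a_3 = 0.7184·(-3) + 0.1796·4 + (-0.3592)·4 + 0.1796·1 + 0.5388·4 = -0.5388; e_2·a_3 = (-0.3533)·(-3) + 0.1223·4 + (-0.4552)·4 + (-0.7201)·1 + 0.3668·4 = 0.4755.
u_3 = a_3 + 0.5388·e_1 − 0.4755·e_2 = (-2.4449, 4.0386, 4.0229, 1.4392, 4.1159).
‖u_3‖ = 7.5818, so e_3 = (-0.3225, 0.5327, 0.5306, 0.1898, 0.5429).
e_1·a_4 = 0.7184·2 + 0.1796·4 + (-0.3592)·2 + 0.1796·0 + 0.5388·1 = 1.9757; e_2·a_4 = (-0.3533)·2 + 0.1223·4 + (-0.4552)·2 + (-0.7201)·0 + 0.3668·1 = -0.7608; e_3·a_4 = (-0.3225)·2 + 0.5327·4 + 0.5306·2 + 0.1898·0 + 0.5429·1 = 3.0898.
u_4 = a_4 − 1.9757·e_1 + 0.7608·e_2 − 3.0898·e_3 = (1.3083, 2.0923, 0.7239, -1.4892, -1.4628).
‖u_4‖ = 3.3122, so e_4 = (0.3950, 0.6317, 0.2186, -0.4496, -0.4416).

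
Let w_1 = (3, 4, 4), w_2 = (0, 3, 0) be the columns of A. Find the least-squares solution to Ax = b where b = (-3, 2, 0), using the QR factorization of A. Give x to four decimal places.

w_1 = (3, 4, 4); ‖w_1‖ = 6.4031, so q_1 = (0.4685, 0.6247, 0.6247).
q_1·w_2 = 0.4685·0 + 0.6247·3 + 0.6247·0 = 1.8741.
u_2 = w_2 − 1.8741·q_1 = (-0.8780, 1.8293, -1.1707).
‖u_2‖ = 2.3426, so q_2 = (-0.3748, 0.7809, -0.4998).
Qᵀb = (-0.1562, 2.6862).
Back-substitute: x_2 = 2.6862/2.3426 = 1.1467.
x_1 = (-0.1562 − 1.8741·1.1467)/6.4031 = -0.3600.

x = (-0.3600, 1.1467)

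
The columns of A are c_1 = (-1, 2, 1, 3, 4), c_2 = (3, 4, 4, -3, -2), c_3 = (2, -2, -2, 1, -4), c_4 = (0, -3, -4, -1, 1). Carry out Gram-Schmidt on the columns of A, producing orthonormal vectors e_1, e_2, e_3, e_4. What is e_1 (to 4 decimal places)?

e_1 = (-0.1796, 0.3592, 0.1796, 0.5388, 0.7184)

c_1 = (-1, 2, 1, 3, 4); ‖c_1‖ = 5.5678, so e_1 = (-0.1796, 0.3592, 0.1796, 0.5388, 0.7184).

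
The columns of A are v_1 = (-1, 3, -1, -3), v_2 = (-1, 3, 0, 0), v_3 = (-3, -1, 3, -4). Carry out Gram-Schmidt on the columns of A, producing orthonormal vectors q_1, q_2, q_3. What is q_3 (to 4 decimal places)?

q_3 = (-0.5784, -0.1928, 0.7519, -0.2506)

v_1 = (-1, 3, -1, -3); ‖v_1‖ = 4.4721, so q_1 = (-0.2236, 0.6708, -0.2236, -0.6708).
q_1·v_2 = (-0.2236)·(-1) + 0.6708·3 + (-0.2236)·0 + (-0.6708)·0 = 2.2361.
u_2 = v_2 − 2.2361·q_1 = (-0.5000, 1.5000, 0.5000, 1.5000).
‖u_2‖ = 2.2361, so q_2 = (-0.2236, 0.6708, 0.2236, 0.6708).
q_1·v_3 = (-0.2236)·(-3) + 0.6708·(-1) + (-0.2236)·3 + (-0.6708)·(-4) = 2.0125; q_2·v_3 = (-0.2236)·(-3) + 0.6708·(-1) + 0.2236·3 + 0.6708·(-4) = -2.0125.
u_3 = v_3 − 2.0125·q_1 + 2.0125·q_2 = (-3.0000, -1.0000, 3.9000, -1.3000).
‖u_3‖ = 5.1865, so q_3 = (-0.5784, -0.1928, 0.7519, -0.2506).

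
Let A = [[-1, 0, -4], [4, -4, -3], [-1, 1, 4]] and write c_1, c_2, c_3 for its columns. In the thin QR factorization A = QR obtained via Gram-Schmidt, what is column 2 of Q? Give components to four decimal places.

q_2 = (-0.9718, -0.2287, 0.0572)

q_1 = c_1/‖c_1‖ = (-1, 4, -1)/4.2426 = (-0.2357, 0.9428, -0.2357).
r_{12} = q_1·c_2 = -4.0069.
u_2 = c_2 + 4.0069·q_1 = (-0.9444, -0.2222, 0.0556).
‖u_2‖ = 0.9718, so q_2 = (-0.9718, -0.2287, 0.0572).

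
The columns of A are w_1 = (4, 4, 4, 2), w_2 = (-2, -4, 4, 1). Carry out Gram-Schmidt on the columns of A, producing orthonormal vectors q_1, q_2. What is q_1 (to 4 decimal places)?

q_1 = (0.5547, 0.5547, 0.5547, 0.2774)

q_1 = w_1/‖w_1‖ = (4, 4, 4, 2)/7.2111 = (0.5547, 0.5547, 0.5547, 0.2774).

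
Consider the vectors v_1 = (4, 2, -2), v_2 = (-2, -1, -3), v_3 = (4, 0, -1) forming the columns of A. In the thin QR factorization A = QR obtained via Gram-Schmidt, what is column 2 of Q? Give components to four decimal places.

q_2 = (-0.3651, -0.1826, -0.9129)

v_1 = (4, 2, -2); ‖v_1‖ = 4.8990, so q_1 = (0.8165, 0.4082, -0.4082).
q_1·v_2 = 0.8165·(-2) + 0.4082·(-1) + (-0.4082)·(-3) = -0.8165.
u_2 = v_2 + 0.8165·q_1 = (-1.3333, -0.6667, -3.3333).
‖u_2‖ = 3.6515, so q_2 = (-0.3651, -0.1826, -0.9129).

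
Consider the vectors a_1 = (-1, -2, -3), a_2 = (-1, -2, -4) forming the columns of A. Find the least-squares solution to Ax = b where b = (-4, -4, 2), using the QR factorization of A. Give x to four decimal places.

x = (11.6000, -9.2000)

e_1 = a_1/‖a_1‖ = (-1, -2, -3)/3.7417 = (-0.2673, -0.5345, -0.8018).
r_{12} = e_1·a_2 = 4.5434.
u_2 = a_2 − 4.5434·e_1 = (0.2143, 0.4286, -0.3571).
‖u_2‖ = 0.5976, so e_2 = (0.3586, 0.7171, -0.5976).
Qᵀb = (1.6036, -5.4981).
Back-substitute: x_2 = -5.4981/0.5976 = -9.2000.
x_1 = (1.6036 − 4.5434·(-9.2000))/3.7417 = 11.6000.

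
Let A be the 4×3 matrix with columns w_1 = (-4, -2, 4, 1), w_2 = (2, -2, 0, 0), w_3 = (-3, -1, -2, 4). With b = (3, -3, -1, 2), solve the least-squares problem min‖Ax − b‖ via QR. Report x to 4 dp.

x = (-0.1485, 1.6255, 0.3996)

w_1 = (-4, -2, 4, 1); ‖w_1‖ = 6.0828, so e_1 = (-0.6576, -0.3288, 0.6576, 0.1644).
e_1·w_2 = (-0.6576)·2 + (-0.3288)·(-2) + 0.6576·0 + 0.1644·0 = -0.6576.
u_2 = w_2 + 0.6576·e_1 = (1.5676, -2.2162, 0.4324, 0.1081).
‖u_2‖ = 2.7509, so e_2 = (0.5698, -0.8056, 0.1572, 0.0393).
e_1·w_3 = (-0.6576)·(-3) + (-0.3288)·(-1) + 0.6576·(-2) + 0.1644·4 = 1.6440; e_2·w_3 = 0.5698·(-3) + (-0.8056)·(-1) + 0.1572·(-2) + 0.0393·4 = -1.0611.
u_3 = w_3 − 1.6440·e_1 + 1.0611·e_2 = (-1.3143, -1.3143, -2.9143, 3.7714).
‖u_3‖ = 5.1158, so e_3 = (-0.2569, -0.2569, -0.5697, 0.7372).
Qᵀb = (-1.3152, 4.0478, 2.0441).
Back-substitute: x_3 = 2.0441/5.1158 = 0.3996.
x_2 = (4.0478 + 1.0611·0.3996)/2.7509 = 1.6255.
x_1 = (-1.3152 + 0.6576·1.6255 − 1.6440·0.3996)/6.0828 = -0.1485.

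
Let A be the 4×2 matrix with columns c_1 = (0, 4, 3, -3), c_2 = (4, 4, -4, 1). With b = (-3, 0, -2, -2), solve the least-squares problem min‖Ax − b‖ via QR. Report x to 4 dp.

x = (0.0036, -0.1225)

e_1 = c_1/‖c_1‖ = (0, 4, 3, -3)/5.8310 = (0.0000, 0.6860, 0.5145, -0.5145).
r_{12} = e_1·c_2 = 0.1715.
u_2 = c_2 − 0.1715·e_1 = (4.0000, 3.8824, -4.0882, 1.0882).
‖u_2‖ = 6.9979, so e_2 = (0.5716, 0.5548, -0.5842, 0.1555).
Qᵀb = (0.0000, -0.8574).
Back-substitute: x_2 = -0.8574/6.9979 = -0.1225.
x_1 = (0.0000 − 0.1715·(-0.1225))/5.8310 = 0.0036.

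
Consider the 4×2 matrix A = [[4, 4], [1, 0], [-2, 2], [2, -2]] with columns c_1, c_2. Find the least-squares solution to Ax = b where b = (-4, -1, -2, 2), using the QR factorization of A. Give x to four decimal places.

c_1 = (4, 1, -2, 2); ‖c_1‖ = 5.0000, so q_1 = (0.8000, 0.2000, -0.4000, 0.4000).
q_1·c_2 = 0.8000·4 + 0.2000·0 + (-0.4000)·2 + 0.4000·(-2) = 1.6000.
u_2 = c_2 − 1.6000·q_1 = (2.7200, -0.3200, 2.6400, -2.6400).
‖u_2‖ = 4.6303, so q_2 = (0.5874, -0.0691, 0.5702, -0.5702).
Qᵀb = (-1.8000, -4.5612).
Back-substitute: x_2 = -4.5612/4.6303 = -0.9851.
x_1 = (-1.8000 − 1.6000·(-0.9851))/5.0000 = -0.0448.

x = (-0.0448, -0.9851)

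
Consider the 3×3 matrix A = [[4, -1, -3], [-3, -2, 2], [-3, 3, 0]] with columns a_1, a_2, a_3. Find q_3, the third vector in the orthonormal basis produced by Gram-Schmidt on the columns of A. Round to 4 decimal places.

q_3 = (-0.7259, -0.4355, -0.5323)

q_1 = a_1/‖a_1‖ = (4, -3, -3)/5.8310 = (0.6860, -0.5145, -0.5145).
r_{12} = q_1·a_2 = -1.2005.
u_2 = a_2 + 1.2005·q_1 = (-0.1765, -2.6176, 2.3824).
‖u_2‖ = 3.5438, so q_2 = (-0.0498, -0.7386, 0.6723).
r_{13} = q_1·a_3 = -3.0870; r_{23} = q_2·a_3 = -1.3279.
u_3 = a_3 + 3.0870·q_1 + 1.3279·q_2 = (-0.9485, -0.5691, -0.6956).
‖u_3‖ = 1.3066, so q_3 = (-0.7259, -0.4355, -0.5323).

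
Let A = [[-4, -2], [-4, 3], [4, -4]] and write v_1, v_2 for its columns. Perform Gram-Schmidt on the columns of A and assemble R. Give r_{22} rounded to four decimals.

r_{22} = 4.5461

q_1 = v_1/‖v_1‖ = (-4, -4, 4)/6.9282 = (-0.5774, -0.5774, 0.5774).
r_{12} = q_1·v_2 = -2.8868.
u_2 = v_2 + 2.8868·q_1 = (-3.6667, 1.3333, -2.3333).
r_{22} = ‖u_2‖ = 4.5461.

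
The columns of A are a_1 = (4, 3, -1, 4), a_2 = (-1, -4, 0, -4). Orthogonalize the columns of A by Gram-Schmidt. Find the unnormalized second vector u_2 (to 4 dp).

u_2 = (2.0476, -1.7143, -0.7619, -0.9524)

a_1 = (4, 3, -1, 4); ‖a_1‖ = 6.4807, so q_1 = (0.6172, 0.4629, -0.1543, 0.6172).
q_1·a_2 = 0.6172·(-1) + 0.4629·(-4) + (-0.1543)·0 + 0.6172·(-4) = -4.9377.
u_2 = a_2 + 4.9377·q_1 = (2.0476, -1.7143, -0.7619, -0.9524).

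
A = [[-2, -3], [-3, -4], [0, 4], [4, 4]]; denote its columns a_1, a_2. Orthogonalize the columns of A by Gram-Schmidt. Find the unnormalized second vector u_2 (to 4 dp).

a_1 = (-2, -3, 0, 4); ‖a_1‖ = 5.3852, so e_1 = (-0.3714, -0.5571, 0.0000, 0.7428).
e_1·a_2 = (-0.3714)·(-3) + (-0.5571)·(-4) + 0.0000·4 + 0.7428·4 = 6.3136.
u_2 = a_2 − 6.3136·e_1 = (-0.6552, -0.4828, 4.0000, -0.6897).

u_2 = (-0.6552, -0.4828, 4.0000, -0.6897)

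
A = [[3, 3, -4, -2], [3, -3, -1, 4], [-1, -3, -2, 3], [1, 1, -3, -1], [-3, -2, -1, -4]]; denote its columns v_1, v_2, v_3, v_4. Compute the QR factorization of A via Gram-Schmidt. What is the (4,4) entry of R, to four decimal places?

r_{44} = 3.4952

v_1 = (3, 3, -1, 1, -3); ‖v_1‖ = 5.3852, so e_1 = (0.5571, 0.5571, -0.1857, 0.1857, -0.5571).
e_1·v_2 = 0.5571·3 + 0.5571·(-3) + (-0.1857)·(-3) + 0.1857·1 + (-0.5571)·(-2) = 1.8570.
u_2 = v_2 − 1.8570·e_1 = (1.9655, -4.0345, -2.6552, 0.6552, -0.9655).
‖u_2‖ = 5.3434, so e_2 = (0.3678, -0.7550, -0.4969, 0.1226, -0.1807).
e_1·v_3 = 0.5571·(-4) + 0.5571·(-1) + (-0.1857)·(-2) + 0.1857·(-3) + (-0.5571)·(-1) = -2.4140; e_2·v_3 = 0.3678·(-4) + (-0.7550)·(-1) + (-0.4969)·(-2) + 0.1226·(-3) + (-0.1807)·(-1) = 0.0903.
u_3 = v_3 + 2.4140·e_1 − 0.0903·e_2 = (-2.6884, 0.4130, -2.4034, -2.5628, -2.3285).
‖u_3‖ = 5.0164, so e_3 = (-0.5359, 0.0823, -0.4791, -0.5109, -0.4642).
e_1·v_4 = 0.5571·(-2) + 0.5571·4 + (-0.1857)·3 + 0.1857·(-1) + (-0.5571)·(-4) = 2.5997; e_2·v_4 = 0.3678·(-2) + (-0.7550)·4 + (-0.4969)·3 + 0.1226·(-1) + (-0.1807)·(-4) = -4.6464; e_3·v_4 = (-0.5359)·(-2) + 0.0823·4 + (-0.4791)·3 + (-0.5109)·(-1) + (-0.4642)·(-4) = 2.3315.
u_4 = v_4 − 2.5997·e_1 + 4.6464·e_2 − 2.3315·e_3 = (-0.4896, -1.1485, 2.2909, 0.2781, -2.3091).
r_{44} = ‖u_4‖ = 3.4952.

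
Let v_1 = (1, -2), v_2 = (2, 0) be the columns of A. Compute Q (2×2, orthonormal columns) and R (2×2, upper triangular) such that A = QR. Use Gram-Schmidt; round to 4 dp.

v_1 = (1, -2); ‖v_1‖ = 2.2361, so e_1 = (0.4472, -0.8944).
e_1·v_2 = 0.4472·2 + (-0.8944)·0 = 0.8944.
u_2 = v_2 − 0.8944·e_1 = (1.6000, 0.8000).
‖u_2‖ = 1.7889, so e_2 = (0.8944, 0.4472).

Q = [[0.4472, 0.8944], [-0.8944, 0.4472]], R = [[2.2361, 0.8944], [0.0000, 1.7889]]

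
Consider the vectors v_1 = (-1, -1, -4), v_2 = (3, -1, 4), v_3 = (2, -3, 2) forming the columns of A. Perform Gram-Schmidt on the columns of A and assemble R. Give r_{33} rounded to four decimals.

q_1 = v_1/‖v_1‖ = (-1, -1, -4)/4.2426 = (-0.2357, -0.2357, -0.9428).
r_{12} = q_1·v_2 = -4.2426.
u_2 = v_2 + 4.2426·q_1 = (2.0000, -2.0000, 0.0000).
‖u_2‖ = 2.8284, so q_2 = (0.7071, -0.7071, 0.0000).
r_{13} = q_1·v_3 = -1.6499; r_{23} = q_2·v_3 = 3.5355.
u_3 = v_3 + 1.6499·q_1 − 3.5355·q_2 = (-0.8889, -0.8889, 0.4444).
r_{33} = ‖u_3‖ = 1.3333.

r_{33} = 1.3333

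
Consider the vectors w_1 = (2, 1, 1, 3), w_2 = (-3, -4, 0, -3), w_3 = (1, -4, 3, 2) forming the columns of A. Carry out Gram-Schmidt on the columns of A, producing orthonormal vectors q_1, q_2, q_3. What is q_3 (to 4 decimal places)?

q_1 = w_1/‖w_1‖ = (2, 1, 1, 3)/3.8730 = (0.5164, 0.2582, 0.2582, 0.7746).
r_{12} = q_1·w_2 = -4.9058.
u_2 = w_2 + 4.9058·q_1 = (-0.4667, -2.7333, 1.2667, 0.8000).
‖u_2‖ = 3.1517, so q_2 = (-0.1481, -0.8673, 0.4019, 0.2538).
r_{13} = q_1·w_3 = 1.8074; r_{23} = q_2·w_3 = 5.0343.
u_3 = w_3 − 1.8074·q_1 − 5.0343·q_2 = (0.8121, -0.1007, 0.5101, -0.6779).
‖u_3‖ = 1.1787, so q_3 = (0.6890, -0.0854, 0.4327, -0.5751).

q_3 = (0.6890, -0.0854, 0.4327, -0.5751)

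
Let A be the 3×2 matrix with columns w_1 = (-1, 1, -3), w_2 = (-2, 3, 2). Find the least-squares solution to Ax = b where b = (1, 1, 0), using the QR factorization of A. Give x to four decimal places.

w_1 = (-1, 1, -3); ‖w_1‖ = 3.3166, so q_1 = (-0.3015, 0.3015, -0.9045).
q_1·w_2 = (-0.3015)·(-2) + 0.3015·3 + (-0.9045)·2 = -0.3015.
u_2 = w_2 + 0.3015·q_1 = (-2.0909, 3.0909, 1.7273).
‖u_2‖ = 4.1121, so q_2 = (-0.5085, 0.7517, 0.4200).
Qᵀb = (0.0000, 0.2432).
Back-substitute: x_2 = 0.2432/4.1121 = 0.0591.
x_1 = (0.0000 + 0.3015·0.0591)/3.3166 = 0.0054.

x = (0.0054, 0.0591)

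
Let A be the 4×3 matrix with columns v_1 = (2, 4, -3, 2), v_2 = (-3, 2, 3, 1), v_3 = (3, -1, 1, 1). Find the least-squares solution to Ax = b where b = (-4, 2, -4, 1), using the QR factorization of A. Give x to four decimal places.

x = (0.4475, -0.1554, -1.5446)

e_1 = v_1/‖v_1‖ = (2, 4, -3, 2)/5.7446 = (0.3482, 0.6963, -0.5222, 0.3482).
r_{12} = e_1·v_2 = -0.8704.
u_2 = v_2 + 0.8704·e_1 = (-2.6970, 2.6061, 2.5455, 1.3030).
‖u_2‖ = 4.7162, so e_2 = (-0.5719, 0.5526, 0.5397, 0.2763).
r_{13} = e_1·v_3 = 0.1741; r_{23} = e_2·v_3 = -1.4521.
u_3 = v_3 − 0.1741·e_1 + 1.4521·e_2 = (2.1090, -0.3188, 1.8747, 1.3406).
‖u_3‖ = 3.1402, so e_3 = (0.6716, -0.1015, 0.5970, 0.4269).
Qᵀb = (2.4371, 1.5100, -4.8505).
Back-substitute: x_3 = -4.8505/3.1402 = -1.5446.
x_2 = (1.5100 + 1.4521·(-1.5446))/4.7162 = -0.1554.
x_1 = (2.4371 + 0.8704·(-0.1554) − 0.1741·(-1.5446))/5.7446 = 0.4475.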